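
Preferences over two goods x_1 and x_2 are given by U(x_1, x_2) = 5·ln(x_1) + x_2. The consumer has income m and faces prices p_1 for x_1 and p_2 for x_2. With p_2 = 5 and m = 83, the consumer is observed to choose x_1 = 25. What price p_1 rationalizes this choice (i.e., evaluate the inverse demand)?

p_1 = 1

Set MRS = p_1/p_2: (5/x_1)/1 = p_1/p_2.
So x_1*(p_1,p_2) = 5·p_2/p_1, independent of income; and x_2* = (m − 5·p_2)/p_2.
Set x_1* = 25 in the demand function and solve for p_1: p_1 = 1.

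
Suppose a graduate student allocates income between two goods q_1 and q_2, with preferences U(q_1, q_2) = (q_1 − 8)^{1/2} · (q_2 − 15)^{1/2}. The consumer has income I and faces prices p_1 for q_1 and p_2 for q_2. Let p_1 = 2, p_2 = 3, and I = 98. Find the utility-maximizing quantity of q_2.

q_2* = 21.1667

MRS = (q_2−15)/(q_1−8). Tangency with p_1/p_2 gives q_2−15 = (p_1/p_2)·(q_1−8).
After buying the subsistence bundle (8, 15), a share 0.5 of the remaining income goes to q_1: q_1* = 8 + 0.5·(I − 8p_1 − 15p_2)/p_1.
Discretionary income = 98 − 8·2 − 15·3 = 37; q_2* = 15 + 0.5·37/3 = 21.1667.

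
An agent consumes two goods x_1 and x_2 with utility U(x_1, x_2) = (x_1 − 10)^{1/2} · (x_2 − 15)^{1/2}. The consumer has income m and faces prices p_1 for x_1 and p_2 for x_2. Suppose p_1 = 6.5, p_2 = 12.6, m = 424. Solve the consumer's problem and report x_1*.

This is Cobb-Douglas in (x_1−10, x_2−15): tangency gives 0.5·p_2·(x_2−15) = 0.5·p_1·(x_1−10).
Substituting into the budget: x_1* = 10 + 0.5·(m − 10·p_1 − 15·p_2)/p_1, and x_2* = 15 + 0.5·(…)/p_2.
Discretionary income = 424 − 10·6.5 − 15·12.6 = 170; x_1* = 10 + 0.5·170/6.5 = 23.0769.

x_1* = 23.0769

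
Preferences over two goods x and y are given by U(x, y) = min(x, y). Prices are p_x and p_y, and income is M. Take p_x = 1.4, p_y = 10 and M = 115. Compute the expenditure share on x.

Leontief preferences: the optimum is at the kink where x/1 = y/1, i.e. y = x.
Budget: p_x·x + p_y·x = M, so (p_x + p_y)·x = M.
Demand: x*(p_x,p_y,M) = M/(p_x + p_y), y* = M/(p_x + p_y).
Here 1.4 + 10 = 11.4, giving x* = 10.0877 and y* = 10.0877.
Expenditure on x: 1.4·10.0877 = 14.1228; share = 0.1228.

share on x = 0.1228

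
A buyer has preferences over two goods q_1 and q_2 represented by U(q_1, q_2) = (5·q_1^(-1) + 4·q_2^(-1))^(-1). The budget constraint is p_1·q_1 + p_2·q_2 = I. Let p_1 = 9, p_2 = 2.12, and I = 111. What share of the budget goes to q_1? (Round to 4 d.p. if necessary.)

Numerically q_2/q_1 = 1.842885, so q_1* = 111/(9 + 2.12·1.842885) = 8.6 and q_2* = 1.842885·8.6 = 15.8489.
Expenditure on q_1: 9·8.6 = 77.4004; share = 0.6973.

share on q_1 = 0.6973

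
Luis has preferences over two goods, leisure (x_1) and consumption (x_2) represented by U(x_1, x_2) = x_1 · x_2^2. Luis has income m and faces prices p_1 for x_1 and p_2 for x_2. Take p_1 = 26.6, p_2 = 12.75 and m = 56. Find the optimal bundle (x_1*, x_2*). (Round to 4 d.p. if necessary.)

At p_1=26.6, p_2=12.75, m=56: x_1* = 1/3·56/26.6 = 0.7018, x_2* = 2.9281.

x_1* = 0.7018, x_2* = 2.9281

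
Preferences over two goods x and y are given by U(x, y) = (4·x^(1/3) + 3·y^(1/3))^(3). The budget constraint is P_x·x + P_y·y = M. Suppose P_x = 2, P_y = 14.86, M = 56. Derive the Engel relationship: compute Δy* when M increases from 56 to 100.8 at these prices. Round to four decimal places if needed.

Δy* = 0.5801

MU_x ∝ 4·x^(-2/3), MU_y ∝ 3·y^(-2/3), so MRS = (4/3)·(y/x)^(2/3) = P_x/P_y.
Hence y/x = ((3/4)·P_x/P_y)^(1/(2/3)), i.e. raised to the 1.5 power.
With the ratio pinned down, the budget gives x* = M/(P_x + P_y·(y/x)) and y* = (y/x)·x*.
Numerically y/x = 0.032071, so x* = 56/(2 + 14.86·0.032071) = 22.6119 and y* = 0.032071·22.6119 = 0.7252.
At M' = 100.8: y* = 1.3053. Change: 1.3053 − 0.7252 = 0.5801.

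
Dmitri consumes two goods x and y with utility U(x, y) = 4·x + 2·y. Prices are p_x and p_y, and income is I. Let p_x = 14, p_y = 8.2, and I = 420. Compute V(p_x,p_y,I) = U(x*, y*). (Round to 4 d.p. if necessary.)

V = 120

Linear utility — the consumer picks whichever good has higher MU/price: 4/14 = 0.2857 vs 2/8.2 = 0.2439.
x gives more utility per dollar, so spend all income on x: x* = I/p_x, y* = 0.
Numerically: x* = 30, y* = 0.
Utility at the optimum: U(30, 0) = 120.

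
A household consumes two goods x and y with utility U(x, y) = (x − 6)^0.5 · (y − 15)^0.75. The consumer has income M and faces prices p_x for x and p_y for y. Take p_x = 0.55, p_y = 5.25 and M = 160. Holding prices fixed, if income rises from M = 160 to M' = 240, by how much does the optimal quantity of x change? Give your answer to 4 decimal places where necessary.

This is Cobb-Douglas in (x−6, y−15): tangency gives 0.5·p_y·(y−15) = 0.75·p_x·(x−6).
After buying the subsistence bundle (6, 15), a share 0.4 of the remaining income goes to x: x* = 6 + 0.4·(M − 6p_x − 15p_y)/p_x.
Discretionary income = 160 − 6·0.55 − 15·5.25 = 77.95; x* = 6 + 0.4·77.95/0.55 = 62.6909.
At M' = 240: x* = 120.8727. Change: 120.8727 − 62.6909 = 58.1818.

Δx* = 58.1818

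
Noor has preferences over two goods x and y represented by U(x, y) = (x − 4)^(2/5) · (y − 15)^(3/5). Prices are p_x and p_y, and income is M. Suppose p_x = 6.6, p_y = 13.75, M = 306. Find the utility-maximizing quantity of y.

This is Cobb-Douglas in (x−4, y−15): tangency gives 0.4·p_y·(y−15) = 0.6·p_x·(x−4).
After buying the subsistence bundle (4, 15), a share 0.4 of the remaining income goes to x: x* = 4 + 0.4·(M − 4p_x − 15p_y)/p_x.
Discretionary income = 306 − 4·6.6 − 15·13.75 = 73.35; y* = 15 + 0.6·73.35/13.75 = 18.2007.

y* = 18.2007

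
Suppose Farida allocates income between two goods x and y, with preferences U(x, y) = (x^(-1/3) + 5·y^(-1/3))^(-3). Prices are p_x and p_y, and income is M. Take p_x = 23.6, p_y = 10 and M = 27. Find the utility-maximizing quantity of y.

MRS = MU_x/MU_y = (1/5)·(y/x)^(4/3). Set equal to p_x/p_y.
Solve for the ratio: y/x = [5·p_x/p_y]^(0.75).
With the ratio pinned down, the budget gives x* = M/(p_x + p_y·(y/x)) and y* = (y/x)·x*.
Numerically y/x = 6.366658, so x* = 27/(23.6 + 10·6.366658) = 0.3094 and y* = 6.366658·0.3094 = 1.9698.

y* = 1.9698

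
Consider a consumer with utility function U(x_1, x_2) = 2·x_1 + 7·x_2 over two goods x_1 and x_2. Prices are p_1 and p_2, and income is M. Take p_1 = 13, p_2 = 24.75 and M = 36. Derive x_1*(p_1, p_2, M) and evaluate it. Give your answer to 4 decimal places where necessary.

Perfect substitutes: compare marginal utility per dollar. 2/p_1 vs 7/p_2 → 0.1538 vs 0.2828.
x_2 gives more utility per dollar, so spend all income on x_2: x_2* = M/p_2, x_1* = 0.
Numerically: x_1* = 0, x_2* = 1.4545.

x_1* = 0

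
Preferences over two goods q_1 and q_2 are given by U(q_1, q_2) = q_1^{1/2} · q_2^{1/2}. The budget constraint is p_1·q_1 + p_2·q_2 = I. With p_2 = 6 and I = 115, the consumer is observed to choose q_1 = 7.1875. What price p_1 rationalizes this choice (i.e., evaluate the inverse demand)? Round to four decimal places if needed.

MU_q_1/MU_q_2 = (0.5·q_2)/(0.5·q_1); tangency sets this equal to p_1/p_2.
Rearranging, p_2·q_2 = p_1·q_1. Substituting into the budget gives p_1·q_1·(1 + 1) = I.
Demand: q_1*(p_1,p_2,I) = 0.5·I/p_1 and q_2* = 0.5·I/p_2.
Set q_1* = 7.1875 in the demand function and solve for p_1: p_1 = 8.

p_1 = 8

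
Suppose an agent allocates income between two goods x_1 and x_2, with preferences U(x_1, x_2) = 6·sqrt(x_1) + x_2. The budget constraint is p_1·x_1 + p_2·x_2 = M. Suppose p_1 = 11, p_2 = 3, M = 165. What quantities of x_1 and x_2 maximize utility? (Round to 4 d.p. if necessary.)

x_1* = 0.6694, x_2* = 52.5455

Thus x_1* = (3·p_2/p_1)² — independent of M — with the rest of income spent on x_2.
Plugging in: x_1* = (3·3/11)² = 0.6694, x_2* = 52.5455.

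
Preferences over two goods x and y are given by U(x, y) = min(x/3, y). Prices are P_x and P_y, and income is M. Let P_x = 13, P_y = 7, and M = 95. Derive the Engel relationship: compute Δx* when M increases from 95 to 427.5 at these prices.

Demand: x*(P_x,P_y,M) = 3·M/(3·P_x + P_y), y* = M/(3·P_x + P_y).
Here 3·13 + 7 = 46, giving x* = 6.1957.
At M' = 427.5: x* = 27.8804. Change: 27.8804 − 6.1957 = 21.6848.

Δx* = 21.6848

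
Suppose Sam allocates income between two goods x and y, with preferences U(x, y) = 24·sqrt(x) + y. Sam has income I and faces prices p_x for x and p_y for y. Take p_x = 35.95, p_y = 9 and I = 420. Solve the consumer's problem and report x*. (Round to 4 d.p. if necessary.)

Set MRS = p_x/p_y: 12·x^(−1/2) = p_x/p_y.
Solve: √x = 12·p_y/p_x, so x*(p_x,p_y) = (12·p_y/p_x)², and y* = (I − p_x·x*)/p_y.
Plugging in: x* = (12·9/35.95)² = 9.0251.

x* = 9.0251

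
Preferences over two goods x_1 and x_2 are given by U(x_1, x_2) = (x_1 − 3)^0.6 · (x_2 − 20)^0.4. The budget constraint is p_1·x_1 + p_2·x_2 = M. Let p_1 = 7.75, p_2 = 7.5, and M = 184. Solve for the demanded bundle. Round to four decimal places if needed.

x_1* = 3.8323, x_2* = 20.5733

This is Cobb-Douglas in (x_1−3, x_2−20): tangency gives 0.6·p_2·(x_2−20) = 0.4·p_1·(x_1−3).
Substituting into the budget: x_1* = 3 + 0.6·(M − 3·p_1 − 20·p_2)/p_1, and x_2* = 20 + 0.4·(…)/p_2.
Discretionary income = 184 − 3·7.75 − 20·7.5 = 10.75; x_1* = 3 + 0.6·10.75/7.75 = 3.8323; x_2* = 20 + 0.4·10.75/7.5 = 20.5733.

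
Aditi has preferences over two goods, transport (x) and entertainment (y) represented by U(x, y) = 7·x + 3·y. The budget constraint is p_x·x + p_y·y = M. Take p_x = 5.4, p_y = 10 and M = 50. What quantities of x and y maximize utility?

Perfect substitutes: compare marginal utility per dollar. 7/p_x vs 3/p_y → 1.2963 vs 0.3.
x gives more utility per dollar, so spend all income on x: x* = M/p_x, y* = 0.
Numerically: x* = 9.2593, y* = 0.

x* = 9.2593, y* = 0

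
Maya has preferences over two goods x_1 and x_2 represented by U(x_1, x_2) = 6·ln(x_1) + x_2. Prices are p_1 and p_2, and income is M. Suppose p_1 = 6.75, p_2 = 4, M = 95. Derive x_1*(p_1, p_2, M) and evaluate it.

x_1* = 3.5556

MU_x_1 = 6/x_1, MU_x_2 = 1. Tangency: 6/x_1 = p_1/p_2.
So x_1*(p_1,p_2) = 6·p_2/p_1, independent of income; and x_2* = (M − 6·p_2)/p_2.
At the given prices: x_1* = 6·4/6.75 = 3.5556.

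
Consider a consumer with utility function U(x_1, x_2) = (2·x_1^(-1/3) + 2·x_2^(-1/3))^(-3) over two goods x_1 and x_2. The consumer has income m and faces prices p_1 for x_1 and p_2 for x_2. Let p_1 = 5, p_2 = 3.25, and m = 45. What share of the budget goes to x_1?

From the CES first-order condition, (x_2/x_1)^(4/3) = p_1/p_2.
Solve for the ratio: x_2/x_1 = [p_1/p_2]^(0.75).
Substitute x_2 = (x_2/x_1)·x_1 into the budget: x_1* = m/(p_1 + p_2·(x_2/x_1)).
Numerically x_2/x_1 = 1.381386, so x_1* = 45/(5 + 3.25·1.381386) = 4.7421 and x_2* = 1.381386·4.7421 = 6.5506.
Expenditure on x_1: 5·4.7421 = 23.7104; share = 0.5269.

share on x_1 = 0.5269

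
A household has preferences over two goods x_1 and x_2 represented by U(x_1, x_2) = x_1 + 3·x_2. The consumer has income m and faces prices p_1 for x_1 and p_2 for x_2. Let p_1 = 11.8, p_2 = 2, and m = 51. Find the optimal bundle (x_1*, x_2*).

Numerically: x_1* = 0, x_2* = 25.5.

x_1* = 0, x_2* = 25.5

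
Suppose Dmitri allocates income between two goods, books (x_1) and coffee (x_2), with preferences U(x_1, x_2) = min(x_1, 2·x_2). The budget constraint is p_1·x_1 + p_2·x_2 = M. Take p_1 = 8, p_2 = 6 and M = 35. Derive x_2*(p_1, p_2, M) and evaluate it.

x_2* = 1.5909

With perfect complements, no substitution: consume in ratio x_1:x_2 = 2:1.
Budget: p_1·x_1 + p_2·(1/2)·x_1 = M, so (2·p_1 + p_2)·x_1 = 2·M.
Demand: x_1*(p_1,p_2,M) = 2·M/(2·p_1 + p_2), x_2* = M/(2·p_1 + p_2).
Here 2·8 + 6 = 22, giving x_2* = 1.5909.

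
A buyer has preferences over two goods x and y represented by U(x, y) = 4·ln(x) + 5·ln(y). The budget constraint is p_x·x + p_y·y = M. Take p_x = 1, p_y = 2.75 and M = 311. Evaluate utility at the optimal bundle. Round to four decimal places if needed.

V = 40.4175

Tangency: MRS = (4/5)·y/x = p_x/p_y.
Rearranging, p_y·y = (5/4)·p_x·x. Substituting into the budget gives p_x·x·(1 + (5/4)) = M.
Demand: x*(p_x,p_y,M) = 4/9·M/p_x and y* = 5/9·M/p_y.
At p_x=1, p_y=2.75, M=311: x* = 4/9·311/1 = 138.2222, y* = 62.8283.
Utility at the optimum: U(138.2222, 62.8283) = 40.4175.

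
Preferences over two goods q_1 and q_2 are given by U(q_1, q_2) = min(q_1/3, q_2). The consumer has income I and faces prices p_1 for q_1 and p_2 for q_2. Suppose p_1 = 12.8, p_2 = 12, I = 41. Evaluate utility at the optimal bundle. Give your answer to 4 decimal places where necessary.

With perfect complements, no substitution: consume in ratio q_1:q_2 = 3:1.
Budget: p_1·q_1 + p_2·(1/3)·q_1 = I, so (3·p_1 + p_2)·q_1 = 3·I.
Demand: q_1*(p_1,p_2,I) = 3·I/(3·p_1 + p_2), q_2* = I/(3·p_1 + p_2).
Here 3·12.8 + 12 = 50.4, giving q_1* = 2.4405 and q_2* = 0.8135.
Utility at the optimum: U(2.4405, 0.8135) = 0.8135.

V = 0.8135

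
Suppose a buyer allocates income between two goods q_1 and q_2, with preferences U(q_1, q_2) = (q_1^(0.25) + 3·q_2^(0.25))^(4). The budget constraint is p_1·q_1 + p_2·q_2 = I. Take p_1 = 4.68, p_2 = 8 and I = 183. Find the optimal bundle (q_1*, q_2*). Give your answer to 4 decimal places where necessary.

q_1* = 8.4662, q_2* = 17.9223

MU_q_1 ∝ q_1^(-0.75), MU_q_2 ∝ 3·q_2^(-0.75), so MRS = (1/3)·(q_2/q_1)^(0.75) = p_1/p_2.
Hence q_2/q_1 = (3·p_1/p_2)^(1/(0.75)), i.e. raised to the 4/3 power.
Substitute q_2 = (q_2/q_1)·q_1 into the budget: q_1* = I/(p_1 + p_2·(q_2/q_1)).
Numerically q_2/q_1 = 2.116912, so q_1* = 183/(4.68 + 8·2.116912) = 8.4662 and q_2* = 2.116912·8.4662 = 17.9223.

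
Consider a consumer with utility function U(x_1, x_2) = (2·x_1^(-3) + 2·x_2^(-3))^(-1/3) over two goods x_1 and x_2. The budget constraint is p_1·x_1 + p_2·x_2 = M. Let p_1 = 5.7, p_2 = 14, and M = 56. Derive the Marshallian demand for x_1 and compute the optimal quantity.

x_1* = 3.3169

MRS = MU_x_1/MU_x_2 = (x_2/x_1)^(4). Set equal to p_1/p_2.
Solve for the ratio: x_2/x_1 = [p_1/p_2]^(0.25).
Substitute x_2 = (x_2/x_1)·x_1 into the budget: x_1* = M/(p_1 + p_2·(x_2/x_1)).
Numerically x_2/x_1 = 0.798798, so x_1* = 56/(5.7 + 14·0.798798) = 3.3169.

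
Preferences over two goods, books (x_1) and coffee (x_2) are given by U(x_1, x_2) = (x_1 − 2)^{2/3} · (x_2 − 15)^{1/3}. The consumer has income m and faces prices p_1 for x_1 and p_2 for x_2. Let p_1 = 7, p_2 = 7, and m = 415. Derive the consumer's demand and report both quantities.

x_1* = 30.1905, x_2* = 29.0952

Let x_1' = x_1−2, x_2' = x_2−15. MRS = 2·x_2'/x_1' = p_1/p_2.
After buying the subsistence bundle (2, 15), a share 2/3 of the remaining income goes to x_1: x_1* = 2 + 2/3·(m − 2p_1 − 15p_2)/p_1.
Discretionary income = 415 − 2·7 − 15·7 = 296; x_1* = 2 + 2/3·296/7 = 30.1905; x_2* = 15 + 1/3·296/7 = 29.0952.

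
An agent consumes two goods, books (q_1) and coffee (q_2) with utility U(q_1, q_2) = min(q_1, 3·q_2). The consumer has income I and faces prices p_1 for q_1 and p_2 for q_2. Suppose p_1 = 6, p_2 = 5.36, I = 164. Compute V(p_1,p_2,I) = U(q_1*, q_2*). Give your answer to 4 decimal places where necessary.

V = 21.0616

Here 3·6 + 5.36 = 23.36, giving q_1* = 21.0616 and q_2* = 7.0205.
Utility at the optimum: U(21.0616, 7.0205) = 21.0616.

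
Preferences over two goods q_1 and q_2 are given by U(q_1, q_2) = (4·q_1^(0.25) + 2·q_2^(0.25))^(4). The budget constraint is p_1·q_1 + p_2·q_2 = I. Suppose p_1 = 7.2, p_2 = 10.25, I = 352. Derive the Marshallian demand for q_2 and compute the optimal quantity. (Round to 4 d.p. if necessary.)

q_2* = 8.9555

From the CES first-order condition, 2·(q_2/q_1)^(0.75) = p_1/p_2.
Solve for the ratio: q_2/q_1 = [(1/2)·p_1/p_2]^(4/3).
Substitute q_2 = (q_2/q_1)·q_1 into the budget: q_1* = I/(p_1 + p_2·(q_2/q_1)).
Numerically q_2/q_1 = 0.247802, so q_1* = 352/(7.2 + 10.25·0.247802) = 36.1397 and q_2* = 0.247802·36.1397 = 8.9555.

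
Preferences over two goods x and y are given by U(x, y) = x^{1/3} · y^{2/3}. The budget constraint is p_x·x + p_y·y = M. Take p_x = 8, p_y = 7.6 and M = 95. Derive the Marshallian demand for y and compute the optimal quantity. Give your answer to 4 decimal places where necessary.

Demand: x*(p_x,p_y,M) = 1/3·M/p_x and y* = 2/3·M/p_y.
At p_x=8, p_y=7.6, M=95: y* = 2/3·95/7.6 = 8.3333.

y* = 8.3333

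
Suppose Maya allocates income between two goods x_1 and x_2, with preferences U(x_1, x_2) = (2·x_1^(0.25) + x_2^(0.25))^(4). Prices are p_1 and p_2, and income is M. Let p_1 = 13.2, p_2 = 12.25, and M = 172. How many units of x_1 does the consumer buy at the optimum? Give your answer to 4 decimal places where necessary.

From the CES first-order condition, 2·(x_2/x_1)^(0.75) = p_1/p_2.
Solve for the ratio: x_2/x_1 = [(1/2)·p_1/p_2]^(4/3).
Substitute x_2 = (x_2/x_1)·x_1 into the budget: x_1* = M/(p_1 + p_2·(x_2/x_1)).
Numerically x_2/x_1 = 0.438407, so x_1* = 172/(13.2 + 12.25·0.438407) = 9.262.

x_1* = 9.262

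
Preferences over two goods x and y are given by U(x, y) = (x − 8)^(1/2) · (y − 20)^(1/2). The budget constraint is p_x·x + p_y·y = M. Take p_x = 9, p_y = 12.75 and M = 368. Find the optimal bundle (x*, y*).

MRS = (y−20)/(x−8). Tangency with p_x/p_y gives y−20 = (p_x/p_y)·(x−8).
After buying the subsistence bundle (8, 20), a share 0.5 of the remaining income goes to x: x* = 8 + 0.5·(M − 8p_x − 20p_y)/p_x.
Discretionary income = 368 − 8·9 − 20·12.75 = 41; x* = 8 + 0.5·41/9 = 10.2778; y* = 20 + 0.5·41/12.75 = 21.6078.

x* = 10.2778, y* = 21.6078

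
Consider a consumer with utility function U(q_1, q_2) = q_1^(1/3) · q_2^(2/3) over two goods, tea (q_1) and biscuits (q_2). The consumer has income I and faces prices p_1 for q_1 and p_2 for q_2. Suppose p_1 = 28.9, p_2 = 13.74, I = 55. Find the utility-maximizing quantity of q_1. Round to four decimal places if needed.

The MRS is (1/2)·q_2/q_1. Set MRS = p_1/p_2.
Rearranging, p_2·q_2 = 2·p_1·q_1. Substituting into the budget gives p_1·q_1·(1 + 2) = I.
Demand: q_1*(p_1,p_2,I) = 1/3·I/p_1 and q_2* = 2/3·I/p_2.
At p_1=28.9, p_2=13.74, I=55: q_1* = 1/3·55/28.9 = 0.6344.

q_1* = 0.6344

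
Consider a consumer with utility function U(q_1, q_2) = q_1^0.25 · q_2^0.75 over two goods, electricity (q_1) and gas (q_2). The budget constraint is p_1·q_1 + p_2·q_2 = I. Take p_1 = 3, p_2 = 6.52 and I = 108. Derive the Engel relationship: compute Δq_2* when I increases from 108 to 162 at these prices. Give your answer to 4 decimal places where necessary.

Tangency: MRS = (1/3)·q_2/q_1 = p_1/p_2.
Rearranging, p_2·q_2 = 3·p_1·q_1. Substituting into the budget gives p_1·q_1·(1 + 3) = I.
Demand: q_1*(p_1,p_2,I) = 0.25·I/p_1 and q_2* = 0.75·I/p_2.
At p_1=3, p_2=6.52, I=108: q_2* = 0.75·108/6.52 = 12.4233.
At I' = 162: q_2* = 18.635. Change: 18.635 − 12.4233 = 6.2117.

Δq_2* = 6.2117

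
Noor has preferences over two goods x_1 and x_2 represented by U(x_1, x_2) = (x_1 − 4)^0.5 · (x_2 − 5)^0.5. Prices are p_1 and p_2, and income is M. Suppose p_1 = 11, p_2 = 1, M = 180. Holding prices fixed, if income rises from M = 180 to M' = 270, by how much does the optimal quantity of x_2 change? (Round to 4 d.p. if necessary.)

Δx_2* = 45

This is Cobb-Douglas in (x_1−4, x_2−5): tangency gives 0.5·p_2·(x_2−5) = 0.5·p_1·(x_1−4).
Substituting into the budget: x_1* = 4 + 0.5·(M − 4·p_1 − 5·p_2)/p_1, and x_2* = 5 + 0.5·(…)/p_2.
Discretionary income = 180 − 4·11 − 5·1 = 131; x_2* = 5 + 0.5·131/1 = 70.5.
At M' = 270: x_2* = 115.5. Change: 115.5 − 70.5 = 45.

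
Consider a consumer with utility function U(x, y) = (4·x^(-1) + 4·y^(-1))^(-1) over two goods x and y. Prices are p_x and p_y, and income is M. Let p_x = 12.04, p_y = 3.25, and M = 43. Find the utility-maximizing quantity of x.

MRS = MU_x/MU_y = (y/x)^(2). Set equal to p_x/p_y.
Hence y/x = (p_x/p_y)^(1/(2)), i.e. raised to the 0.5 power.
With the ratio pinned down, the budget gives x* = M/(p_x + p_y·(y/x)) and y* = (y/x)·x*.
Numerically y/x = 1.924738, so x* = 43/(12.04 + 3.25·1.924738) = 2.3503.

x* = 2.3503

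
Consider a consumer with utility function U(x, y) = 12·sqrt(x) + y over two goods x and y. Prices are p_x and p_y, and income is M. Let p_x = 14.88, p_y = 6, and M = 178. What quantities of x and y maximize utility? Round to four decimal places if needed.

MU_x = 6/√x, MU_y = 1. Tangency: 6/√x = p_x/p_y.
Thus x* = (6·p_y/p_x)² — independent of M — with the rest of income spent on y.
Plugging in: x* = (6·6/14.88)² = 5.8533, y* = 15.1505.

x* = 5.8533, y* = 15.1505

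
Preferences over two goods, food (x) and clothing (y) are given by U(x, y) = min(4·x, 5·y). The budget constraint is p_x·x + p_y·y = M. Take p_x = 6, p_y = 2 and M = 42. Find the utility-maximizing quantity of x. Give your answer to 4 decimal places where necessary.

x* = 5.5263

With perfect complements, no substitution: consume in ratio x:y = 5:4.
Budget: p_x·x + p_y·(4/5)·x = M, so (5·p_x + 4·p_y)·x = 5·M.
Demand: x*(p_x,p_y,M) = 5·M/(5·p_x + 4·p_y), y* = 4·M/(5·p_x + 4·p_y).
Here 5·6 + 4·2 = 38, giving x* = 5.5263.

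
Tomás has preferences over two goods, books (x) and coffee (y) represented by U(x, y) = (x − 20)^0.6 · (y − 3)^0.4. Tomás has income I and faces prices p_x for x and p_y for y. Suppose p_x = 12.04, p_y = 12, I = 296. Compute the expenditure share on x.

share on x = 0.8524

MRS = (3/2)·(y−3)/(x−20). Tangency with p_x/p_y gives y−3 = (2/3)·(p_x/p_y)·(x−20).
Substituting into the budget: x* = 20 + 0.6·(I − 20·p_x − 3·p_y)/p_x, and y* = 3 + 0.4·(…)/p_y.
Discretionary income = 296 − 20·12.04 − 3·12 = 19.2; x* = 20 + 0.6·19.2/12.04 = 20.9568; y* = 3 + 0.4·19.2/12 = 3.64.
Expenditure on x: 12.04·20.9568 = 252.32; share = 0.8524.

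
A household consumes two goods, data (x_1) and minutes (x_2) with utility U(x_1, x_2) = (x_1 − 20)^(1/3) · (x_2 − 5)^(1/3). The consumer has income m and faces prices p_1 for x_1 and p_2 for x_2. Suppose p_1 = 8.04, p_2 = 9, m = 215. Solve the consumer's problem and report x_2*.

x_2* = 5.5111

MRS = (x_2−5)/(x_1−20). Tangency with p_1/p_2 gives x_2−5 = (p_1/p_2)·(x_1−20).
After buying the subsistence bundle (20, 5), a share 0.5 of the remaining income goes to x_1: x_1* = 20 + 0.5·(m − 20p_1 − 5p_2)/p_1.
Discretionary income = 215 − 20·8.04 − 5·9 = 9.2; x_2* = 5 + 0.5·9.2/9 = 5.5111.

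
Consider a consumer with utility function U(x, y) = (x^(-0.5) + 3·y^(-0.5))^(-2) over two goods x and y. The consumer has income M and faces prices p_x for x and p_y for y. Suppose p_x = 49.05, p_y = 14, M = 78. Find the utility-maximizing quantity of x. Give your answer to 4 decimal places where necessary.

From the CES first-order condition, (1/3)·(y/x)^(1.5) = p_x/p_y.
Solve for the ratio: y/x = [3·p_x/p_y]^(2/3).
Substitute y = (y/x)·x into the budget: x* = M/(p_x + p_y·(y/x)).
Numerically y/x = 4.798308, so x* = 78/(49.05 + 14·4.798308) = 0.6711.

x* = 0.6711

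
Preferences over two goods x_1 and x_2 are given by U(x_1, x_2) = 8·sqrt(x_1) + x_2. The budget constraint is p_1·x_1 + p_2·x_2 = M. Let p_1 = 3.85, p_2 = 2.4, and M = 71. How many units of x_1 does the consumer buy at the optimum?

x_1* = 6.2176

MU_x_1 = 4/√x_1, MU_x_2 = 1. Tangency: 4/√x_1 = p_1/p_2.
Solve: √x_1 = 4·p_2/p_1, so x_1*(p_1,p_2) = (4·p_2/p_1)², and x_2* = (M − p_1·x_1*)/p_2.
Plugging in: x_1* = (4·2.4/3.85)² = 6.2176.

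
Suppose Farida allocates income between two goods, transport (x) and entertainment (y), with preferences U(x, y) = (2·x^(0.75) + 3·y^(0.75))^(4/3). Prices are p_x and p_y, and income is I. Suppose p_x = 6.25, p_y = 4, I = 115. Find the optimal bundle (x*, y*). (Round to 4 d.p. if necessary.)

x* = 0.9059, y* = 27.3346

MU_x ∝ 2·x^(-0.25), MU_y ∝ 3·y^(-0.25), so MRS = (2/3)·(y/x)^(0.25) = p_x/p_y.
Hence y/x = ((3/2)·p_x/p_y)^(1/(0.25)), i.e. raised to the 4 power.
Substitute y = (y/x)·x into the budget: x* = I/(p_x + p_y·(y/x)).
Numerically y/x = 30.174851, so x* = 115/(6.25 + 4·30.174851) = 0.9059 and y* = 30.174851·0.9059 = 27.3346.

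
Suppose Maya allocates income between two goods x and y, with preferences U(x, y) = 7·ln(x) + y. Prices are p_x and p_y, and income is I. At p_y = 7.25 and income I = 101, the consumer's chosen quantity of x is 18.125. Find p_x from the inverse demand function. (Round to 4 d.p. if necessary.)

p_x = 2.8

Set MRS = p_x/p_y: (7/x)/1 = p_x/p_y.
So x*(p_x,p_y) = 7·p_y/p_x, independent of income; and y* = (I − 7·p_y)/p_y.
Set x* = 18.125 in the demand function and solve for p_x: p_x = 2.8.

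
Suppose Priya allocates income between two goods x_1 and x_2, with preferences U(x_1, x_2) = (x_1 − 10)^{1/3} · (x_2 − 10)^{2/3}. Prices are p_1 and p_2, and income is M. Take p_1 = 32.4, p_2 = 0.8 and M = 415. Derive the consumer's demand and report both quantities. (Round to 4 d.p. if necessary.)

x_1* = 10.8539, x_2* = 79.1667

This is Cobb-Douglas in (x_1−10, x_2−10): tangency gives 1/3·p_2·(x_2−10) = 2/3·p_1·(x_1−10).
Substituting into the budget: x_1* = 10 + 1/3·(M − 10·p_1 − 10·p_2)/p_1, and x_2* = 10 + 2/3·(…)/p_2.
Discretionary income = 415 − 10·32.4 − 10·0.8 = 83; x_1* = 10 + 1/3·83/32.4 = 10.8539; x_2* = 10 + 2/3·83/0.8 = 79.1667.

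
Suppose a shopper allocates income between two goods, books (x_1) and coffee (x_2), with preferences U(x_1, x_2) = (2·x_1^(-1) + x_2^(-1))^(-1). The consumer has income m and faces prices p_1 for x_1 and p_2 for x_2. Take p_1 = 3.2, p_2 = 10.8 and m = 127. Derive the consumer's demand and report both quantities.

From the CES first-order condition, 2·(x_2/x_1)^(2) = p_1/p_2.
Solve for the ratio: x_2/x_1 = [(1/2)·p_1/p_2]^(0.5).
With the ratio pinned down, the budget gives x_1* = m/(p_1 + p_2·(x_2/x_1)) and x_2* = (x_2/x_1)·x_1*.
Numerically x_2/x_1 = 0.3849, so x_1* = 127/(3.2 + 10.8·0.3849) = 17.2627 and x_2* = 0.3849·17.2627 = 6.6444.

x_1* = 17.2627, x_2* = 6.6444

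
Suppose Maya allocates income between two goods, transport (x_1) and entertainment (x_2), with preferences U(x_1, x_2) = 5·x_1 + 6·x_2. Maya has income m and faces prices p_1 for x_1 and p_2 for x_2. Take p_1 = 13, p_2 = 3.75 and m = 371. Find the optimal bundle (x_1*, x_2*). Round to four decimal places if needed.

x_1* = 0, x_2* = 98.9333

Perfect substitutes: compare marginal utility per dollar. 5/p_1 vs 6/p_2 → 0.3846 vs 1.6.
x_2 gives more utility per dollar, so spend all income on x_2: x_2* = m/p_2, x_1* = 0.
Numerically: x_1* = 0, x_2* = 98.9333.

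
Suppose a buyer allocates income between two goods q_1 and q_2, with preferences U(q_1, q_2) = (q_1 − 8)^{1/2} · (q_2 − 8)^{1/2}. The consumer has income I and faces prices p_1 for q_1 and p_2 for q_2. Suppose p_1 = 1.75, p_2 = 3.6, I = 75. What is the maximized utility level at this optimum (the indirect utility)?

V = 6.4144

MRS = (q_2−8)/(q_1−8). Tangency with p_1/p_2 gives q_2−8 = (p_1/p_2)·(q_1−8).
Substituting into the budget: q_1* = 8 + 0.5·(I − 8·p_1 − 8·p_2)/p_1, and q_2* = 8 + 0.5·(…)/p_2.
Discretionary income = 75 − 8·1.75 − 8·3.6 = 32.2; q_1* = 8 + 0.5·32.2/1.75 = 17.2; q_2* = 8 + 0.5·32.2/3.6 = 12.4722.
Utility at the optimum: U(17.2, 12.4722) = 6.4144.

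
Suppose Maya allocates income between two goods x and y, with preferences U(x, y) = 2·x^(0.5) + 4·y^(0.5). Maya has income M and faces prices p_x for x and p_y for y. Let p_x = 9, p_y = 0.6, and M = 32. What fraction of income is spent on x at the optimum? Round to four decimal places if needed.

share on x = 0.0164

MRS = MU_x/MU_y = (1/2)·(y/x)^(0.5). Set equal to p_x/p_y.
Hence y/x = (2·p_x/p_y)^(1/(0.5)), i.e. raised to the 2 power.
With the ratio pinned down, the budget gives x* = M/(p_x + p_y·(y/x)) and y* = (y/x)·x*.
Numerically y/x = 900, so x* = 32/(9 + 0.6·900) = 0.0583 and y* = 900·0.0583 = 52.459.
Expenditure on x: 9·0.0583 = 0.5246; share = 0.0164.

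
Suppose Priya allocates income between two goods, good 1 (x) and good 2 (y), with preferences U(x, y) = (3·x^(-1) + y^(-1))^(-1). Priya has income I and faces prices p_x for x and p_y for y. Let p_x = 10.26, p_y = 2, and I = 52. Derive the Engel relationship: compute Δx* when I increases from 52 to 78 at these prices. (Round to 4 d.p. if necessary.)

Δx* = 2.0194

From the CES first-order condition, 3·(y/x)^(2) = p_x/p_y.
Hence y/x = ((1/3)·p_x/p_y)^(1/(2)), i.e. raised to the 0.5 power.
With the ratio pinned down, the budget gives x* = I/(p_x + p_y·(y/x)) and y* = (y/x)·x*.
Numerically y/x = 1.30767, so x* = 52/(10.26 + 2·1.30767) = 4.0387.
At I' = 78: x* = 6.0581. Change: 6.0581 − 4.0387 = 2.0194.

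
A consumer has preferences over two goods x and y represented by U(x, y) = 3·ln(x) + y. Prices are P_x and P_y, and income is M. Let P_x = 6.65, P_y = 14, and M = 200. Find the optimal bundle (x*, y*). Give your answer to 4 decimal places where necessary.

x* = 6.3158, y* = 11.2857

Set MRS = P_x/P_y: (3/x)/1 = P_x/P_y.
So x*(P_x,P_y) = 3·P_y/P_x, independent of income; and y* = (M − 3·P_y)/P_y.
At the given prices: x* = 3·14/6.65 = 6.3158, and y* = 11.2857.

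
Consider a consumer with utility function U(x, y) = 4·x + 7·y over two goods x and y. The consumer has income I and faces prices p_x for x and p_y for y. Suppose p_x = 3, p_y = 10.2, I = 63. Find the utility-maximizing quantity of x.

Linear utility — the consumer picks whichever good has higher MU/price: 4/3 = 1.3333 vs 7/10.2 = 0.6863.
x gives more utility per dollar, so spend all income on x: x* = I/p_x, y* = 0.
Numerically: x* = 21, y* = 0.

x* = 21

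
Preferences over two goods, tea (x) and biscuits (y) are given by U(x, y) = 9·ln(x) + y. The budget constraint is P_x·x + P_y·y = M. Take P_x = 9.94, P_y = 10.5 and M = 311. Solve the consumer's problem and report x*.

So x*(P_x,P_y) = 9·P_y/P_x, independent of income; and y* = (M − 9·P_y)/P_y.
At the given prices: x* = 9·10.5/9.94 = 9.507.

x* = 9.507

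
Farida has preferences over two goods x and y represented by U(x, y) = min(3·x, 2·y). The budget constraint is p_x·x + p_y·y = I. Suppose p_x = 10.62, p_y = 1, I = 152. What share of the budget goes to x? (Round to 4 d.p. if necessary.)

Demand: x*(p_x,p_y,I) = 2·I/(2·p_x + 3·p_y), y* = 3·I/(2·p_x + 3·p_y).
Here 2·10.62 + 3·1 = 24.24, giving x* = 12.5413 and y* = 18.8119.
Expenditure on x: 10.62·12.5413 = 133.1881; share = 0.8762.

share on x = 0.8762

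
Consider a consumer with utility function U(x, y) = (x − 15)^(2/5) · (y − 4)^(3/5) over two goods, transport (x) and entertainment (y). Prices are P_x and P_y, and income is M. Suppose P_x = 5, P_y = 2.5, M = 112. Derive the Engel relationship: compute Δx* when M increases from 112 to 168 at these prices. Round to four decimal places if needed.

MRS = (2/3)·(y−4)/(x−15). Tangency with P_x/P_y gives y−4 = (3/2)·(P_x/P_y)·(x−15).
Substituting into the budget: x* = 15 + 0.4·(M − 15·P_x − 4·P_y)/P_x, and y* = 4 + 0.6·(…)/P_y.
Discretionary income = 112 − 15·5 − 4·2.5 = 27; x* = 15 + 0.4·27/5 = 17.16.
At M' = 168: x* = 21.64. Change: 21.64 − 17.16 = 4.48.

Δx* = 4.48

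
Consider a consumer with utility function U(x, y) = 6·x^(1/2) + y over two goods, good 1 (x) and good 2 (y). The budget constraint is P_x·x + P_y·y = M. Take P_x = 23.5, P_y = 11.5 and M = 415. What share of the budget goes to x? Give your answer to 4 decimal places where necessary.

share on x = 0.122

Utility is quasi-linear in y; the FOC for x is 3/√x = P_x/P_y.
Solve: √x = 3·P_y/P_x, so x*(P_x,P_y) = (3·P_y/P_x)², and y* = (M − P_x·x*)/P_y.
Plugging in: x* = (3·11.5/23.5)² = 2.1553, y* = 31.6827.
Expenditure on x: 23.5·2.1553 = 50.6489; share = 0.122.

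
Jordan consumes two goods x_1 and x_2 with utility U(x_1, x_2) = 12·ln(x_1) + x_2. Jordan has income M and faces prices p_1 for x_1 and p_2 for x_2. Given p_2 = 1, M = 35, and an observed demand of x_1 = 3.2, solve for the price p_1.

p_1 = 3.75

Set MRS = p_1/p_2: (12/x_1)/1 = p_1/p_2.
So x_1*(p_1,p_2) = 12·p_2/p_1, independent of income; and x_2* = (M − 12·p_2)/p_2.
Set x_1* = 3.2 in the demand function and solve for p_1: p_1 = 3.75.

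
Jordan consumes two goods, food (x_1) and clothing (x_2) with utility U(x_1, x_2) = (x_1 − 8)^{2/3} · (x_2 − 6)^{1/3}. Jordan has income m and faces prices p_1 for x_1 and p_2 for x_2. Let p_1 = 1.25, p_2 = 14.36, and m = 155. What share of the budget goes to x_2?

MRS = 2·(x_2−6)/(x_1−8). Tangency with p_1/p_2 gives x_2−6 = (1/2)·(p_1/p_2)·(x_1−8).
After buying the subsistence bundle (8, 6), a share 2/3 of the remaining income goes to x_1: x_1* = 8 + 2/3·(m − 8p_1 − 6p_2)/p_1.
Discretionary income = 155 − 8·1.25 − 6·14.36 = 58.84; x_1* = 8 + 2/3·58.84/1.25 = 39.3813; x_2* = 6 + 1/3·58.84/14.36 = 7.3658.
Expenditure on x_2: 14.36·7.3658 = 105.7733; share = 0.6824.

share on x_2 = 0.6824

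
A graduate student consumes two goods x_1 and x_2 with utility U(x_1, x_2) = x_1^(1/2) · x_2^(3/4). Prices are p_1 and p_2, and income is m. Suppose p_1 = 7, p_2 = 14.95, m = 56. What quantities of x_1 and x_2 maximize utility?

x_1* = 3.2, x_2* = 2.2475

The MRS is (2/3)·x_2/x_1. Set MRS = p_1/p_2.
So 0.5·p_2·x_2 = 0.75·p_1·x_1; combined with the budget, a share 0.4 of income goes to x_1.
Demand: x_1*(p_1,p_2,m) = 0.4·m/p_1 and x_2* = 0.6·m/p_2.
At p_1=7, p_2=14.95, m=56: x_1* = 0.4·56/7 = 3.2, x_2* = 2.2475.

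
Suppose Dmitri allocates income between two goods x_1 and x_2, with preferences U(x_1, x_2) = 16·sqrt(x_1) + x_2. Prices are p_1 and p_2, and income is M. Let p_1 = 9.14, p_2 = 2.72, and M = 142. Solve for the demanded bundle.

x_1* = 5.6679, x_2* = 33.1599

Thus x_1* = (8·p_2/p_1)² — independent of M — with the rest of income spent on x_2.
Plugging in: x_1* = (8·2.72/9.14)² = 5.6679, x_2* = 33.1599.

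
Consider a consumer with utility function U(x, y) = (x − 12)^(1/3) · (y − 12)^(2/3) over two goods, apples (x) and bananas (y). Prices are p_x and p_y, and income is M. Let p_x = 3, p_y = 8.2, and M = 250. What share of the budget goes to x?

share on x = 0.2981

This is Cobb-Douglas in (x−12, y−12): tangency gives 1/3·p_y·(y−12) = 2/3·p_x·(x−12).
Substituting into the budget: x* = 12 + 1/3·(M − 12·p_x − 12·p_y)/p_x, and y* = 12 + 2/3·(…)/p_y.
Discretionary income = 250 − 12·3 − 12·8.2 = 115.6; x* = 12 + 1/3·115.6/3 = 24.8444; y* = 12 + 2/3·115.6/8.2 = 21.3984.
Expenditure on x: 3·24.8444 = 74.5333; share = 0.2981.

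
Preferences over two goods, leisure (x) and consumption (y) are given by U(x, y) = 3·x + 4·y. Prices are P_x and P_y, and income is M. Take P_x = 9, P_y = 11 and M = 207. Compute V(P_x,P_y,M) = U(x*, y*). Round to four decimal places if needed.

Perfect substitutes: compare marginal utility per dollar. 3/P_x vs 4/P_y → 0.3333 vs 0.3636.
y gives more utility per dollar, so spend all income on y: y* = M/P_y, x* = 0.
Numerically: x* = 0, y* = 18.8182.
Utility at the optimum: U(0, 18.8182) = 75.2727.

V = 75.2727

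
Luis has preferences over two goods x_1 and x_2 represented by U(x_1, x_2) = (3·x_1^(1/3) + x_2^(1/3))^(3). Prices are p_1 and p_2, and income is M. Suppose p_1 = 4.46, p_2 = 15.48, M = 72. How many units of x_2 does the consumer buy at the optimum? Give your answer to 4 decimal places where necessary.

x_2* = 0.4355

From the CES first-order condition, 3·(x_2/x_1)^(2/3) = p_1/p_2.
Solve for the ratio: x_2/x_1 = [(1/3)·p_1/p_2]^(1.5).
Substitute x_2 = (x_2/x_1)·x_1 into the budget: x_1* = M/(p_1 + p_2·(x_2/x_1)).
Numerically x_2/x_1 = 0.029762, so x_1* = 72/(4.46 + 15.48·0.029762) = 14.632 and x_2* = 0.029762·14.632 = 0.4355.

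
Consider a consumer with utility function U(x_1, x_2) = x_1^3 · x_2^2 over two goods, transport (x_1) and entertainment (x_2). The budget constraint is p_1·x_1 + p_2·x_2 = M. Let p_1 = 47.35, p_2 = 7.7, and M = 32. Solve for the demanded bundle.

Demand: x_1*(p_1,p_2,M) = 0.6·M/p_1 and x_2* = 0.4·M/p_2.
At p_1=47.35, p_2=7.7, M=32: x_1* = 0.6·32/47.35 = 0.4055, x_2* = 1.6623.

x_1* = 0.4055, x_2* = 1.6623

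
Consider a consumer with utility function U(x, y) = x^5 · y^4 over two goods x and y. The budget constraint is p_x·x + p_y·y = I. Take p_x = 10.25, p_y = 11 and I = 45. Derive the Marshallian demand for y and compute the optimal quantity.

Tangency: MRS = (5/4)·y/x = p_x/p_y.
Rearranging, p_y·y = (4/5)·p_x·x. Substituting into the budget gives p_x·x·(1 + (4/5)) = I.
Demand: x*(p_x,p_y,I) = 5/9·I/p_x and y* = 4/9·I/p_y.
At p_x=10.25, p_y=11, I=45: y* = 4/9·45/11 = 1.8182.

y* = 1.8182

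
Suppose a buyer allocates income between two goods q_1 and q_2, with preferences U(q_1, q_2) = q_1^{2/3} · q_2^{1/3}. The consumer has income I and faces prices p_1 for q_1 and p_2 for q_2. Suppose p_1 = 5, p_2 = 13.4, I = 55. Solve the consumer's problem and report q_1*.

Tangency: MRS = 2·q_2/q_1 = p_1/p_2.
Rearranging, p_2·q_2 = (1/2)·p_1·q_1. Substituting into the budget gives p_1·q_1·(1 + (1/2)) = I.
Demand: q_1*(p_1,p_2,I) = 2/3·I/p_1 and q_2* = 1/3·I/p_2.
At p_1=5, p_2=13.4, I=55: q_1* = 2/3·55/5 = 7.3333.

q_1* = 7.3333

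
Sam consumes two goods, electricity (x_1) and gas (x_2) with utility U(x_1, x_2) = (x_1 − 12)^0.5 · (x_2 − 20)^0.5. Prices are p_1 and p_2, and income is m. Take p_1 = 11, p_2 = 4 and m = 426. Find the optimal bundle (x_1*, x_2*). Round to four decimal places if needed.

MRS = (x_2−20)/(x_1−12). Tangency with p_1/p_2 gives x_2−20 = (p_1/p_2)·(x_1−12).
After buying the subsistence bundle (12, 20), a share 0.5 of the remaining income goes to x_1: x_1* = 12 + 0.5·(m − 12p_1 − 20p_2)/p_1.
Discretionary income = 426 − 12·11 − 20·4 = 214; x_1* = 12 + 0.5·214/11 = 21.7273; x_2* = 20 + 0.5·214/4 = 46.75.

x_1* = 21.7273, x_2* = 46.75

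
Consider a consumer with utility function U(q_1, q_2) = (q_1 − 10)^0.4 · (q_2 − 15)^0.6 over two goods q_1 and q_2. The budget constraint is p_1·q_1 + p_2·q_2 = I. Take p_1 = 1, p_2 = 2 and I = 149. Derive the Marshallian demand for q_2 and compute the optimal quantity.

Let q_1' = q_1−10, q_2' = q_2−15. MRS = (2/3)·q_2'/q_1' = p_1/p_2.
After buying the subsistence bundle (10, 15), a share 0.4 of the remaining income goes to q_1: q_1* = 10 + 0.4·(I − 10p_1 − 15p_2)/p_1.
Discretionary income = 149 − 10·1 − 15·2 = 109; q_2* = 15 + 0.6·109/2 = 47.7.

q_2* = 47.7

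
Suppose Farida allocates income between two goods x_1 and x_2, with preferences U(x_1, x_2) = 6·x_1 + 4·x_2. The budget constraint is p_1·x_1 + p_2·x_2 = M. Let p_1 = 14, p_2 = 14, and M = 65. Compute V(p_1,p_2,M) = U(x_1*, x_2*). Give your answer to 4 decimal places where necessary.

Perfect substitutes: compare marginal utility per dollar. 6/p_1 vs 4/p_2 → 0.4286 vs 0.2857.
x_1 gives more utility per dollar, so spend all income on x_1: x_1* = M/p_1, x_2* = 0.
Numerically: x_1* = 4.6429, x_2* = 0.
Utility at the optimum: U(4.6429, 0) = 27.8571.

V = 27.8571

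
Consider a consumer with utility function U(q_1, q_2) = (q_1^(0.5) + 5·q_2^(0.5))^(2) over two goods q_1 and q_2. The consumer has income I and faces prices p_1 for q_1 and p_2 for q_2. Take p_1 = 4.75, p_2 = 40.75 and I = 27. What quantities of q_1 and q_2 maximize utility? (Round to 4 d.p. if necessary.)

q_1* = 1.4522, q_2* = 0.4933

MRS = MU_q_1/MU_q_2 = (1/5)·(q_2/q_1)^(0.5). Set equal to p_1/p_2.
Solve for the ratio: q_2/q_1 = [5·p_1/p_2]^(2).
Substitute q_2 = (q_2/q_1)·q_1 into the budget: q_1* = I/(p_1 + p_2·(q_2/q_1)).
Numerically q_2/q_1 = 0.339682, so q_1* = 27/(4.75 + 40.75·0.339682) = 1.4522 and q_2* = 0.339682·1.4522 = 0.4933.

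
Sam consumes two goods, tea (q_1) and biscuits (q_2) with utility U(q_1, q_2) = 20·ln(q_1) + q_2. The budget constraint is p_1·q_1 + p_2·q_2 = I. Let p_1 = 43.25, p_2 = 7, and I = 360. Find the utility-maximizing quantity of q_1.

q_1* = 3.237

MU_q_1 = 20/q_1, MU_q_2 = 1. Tangency: 20/q_1 = p_1/p_2.
So q_1*(p_1,p_2) = 20·p_2/p_1, independent of income; and q_2* = (I − 20·p_2)/p_2.
At the given prices: q_1* = 20·7/43.25 = 3.237.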